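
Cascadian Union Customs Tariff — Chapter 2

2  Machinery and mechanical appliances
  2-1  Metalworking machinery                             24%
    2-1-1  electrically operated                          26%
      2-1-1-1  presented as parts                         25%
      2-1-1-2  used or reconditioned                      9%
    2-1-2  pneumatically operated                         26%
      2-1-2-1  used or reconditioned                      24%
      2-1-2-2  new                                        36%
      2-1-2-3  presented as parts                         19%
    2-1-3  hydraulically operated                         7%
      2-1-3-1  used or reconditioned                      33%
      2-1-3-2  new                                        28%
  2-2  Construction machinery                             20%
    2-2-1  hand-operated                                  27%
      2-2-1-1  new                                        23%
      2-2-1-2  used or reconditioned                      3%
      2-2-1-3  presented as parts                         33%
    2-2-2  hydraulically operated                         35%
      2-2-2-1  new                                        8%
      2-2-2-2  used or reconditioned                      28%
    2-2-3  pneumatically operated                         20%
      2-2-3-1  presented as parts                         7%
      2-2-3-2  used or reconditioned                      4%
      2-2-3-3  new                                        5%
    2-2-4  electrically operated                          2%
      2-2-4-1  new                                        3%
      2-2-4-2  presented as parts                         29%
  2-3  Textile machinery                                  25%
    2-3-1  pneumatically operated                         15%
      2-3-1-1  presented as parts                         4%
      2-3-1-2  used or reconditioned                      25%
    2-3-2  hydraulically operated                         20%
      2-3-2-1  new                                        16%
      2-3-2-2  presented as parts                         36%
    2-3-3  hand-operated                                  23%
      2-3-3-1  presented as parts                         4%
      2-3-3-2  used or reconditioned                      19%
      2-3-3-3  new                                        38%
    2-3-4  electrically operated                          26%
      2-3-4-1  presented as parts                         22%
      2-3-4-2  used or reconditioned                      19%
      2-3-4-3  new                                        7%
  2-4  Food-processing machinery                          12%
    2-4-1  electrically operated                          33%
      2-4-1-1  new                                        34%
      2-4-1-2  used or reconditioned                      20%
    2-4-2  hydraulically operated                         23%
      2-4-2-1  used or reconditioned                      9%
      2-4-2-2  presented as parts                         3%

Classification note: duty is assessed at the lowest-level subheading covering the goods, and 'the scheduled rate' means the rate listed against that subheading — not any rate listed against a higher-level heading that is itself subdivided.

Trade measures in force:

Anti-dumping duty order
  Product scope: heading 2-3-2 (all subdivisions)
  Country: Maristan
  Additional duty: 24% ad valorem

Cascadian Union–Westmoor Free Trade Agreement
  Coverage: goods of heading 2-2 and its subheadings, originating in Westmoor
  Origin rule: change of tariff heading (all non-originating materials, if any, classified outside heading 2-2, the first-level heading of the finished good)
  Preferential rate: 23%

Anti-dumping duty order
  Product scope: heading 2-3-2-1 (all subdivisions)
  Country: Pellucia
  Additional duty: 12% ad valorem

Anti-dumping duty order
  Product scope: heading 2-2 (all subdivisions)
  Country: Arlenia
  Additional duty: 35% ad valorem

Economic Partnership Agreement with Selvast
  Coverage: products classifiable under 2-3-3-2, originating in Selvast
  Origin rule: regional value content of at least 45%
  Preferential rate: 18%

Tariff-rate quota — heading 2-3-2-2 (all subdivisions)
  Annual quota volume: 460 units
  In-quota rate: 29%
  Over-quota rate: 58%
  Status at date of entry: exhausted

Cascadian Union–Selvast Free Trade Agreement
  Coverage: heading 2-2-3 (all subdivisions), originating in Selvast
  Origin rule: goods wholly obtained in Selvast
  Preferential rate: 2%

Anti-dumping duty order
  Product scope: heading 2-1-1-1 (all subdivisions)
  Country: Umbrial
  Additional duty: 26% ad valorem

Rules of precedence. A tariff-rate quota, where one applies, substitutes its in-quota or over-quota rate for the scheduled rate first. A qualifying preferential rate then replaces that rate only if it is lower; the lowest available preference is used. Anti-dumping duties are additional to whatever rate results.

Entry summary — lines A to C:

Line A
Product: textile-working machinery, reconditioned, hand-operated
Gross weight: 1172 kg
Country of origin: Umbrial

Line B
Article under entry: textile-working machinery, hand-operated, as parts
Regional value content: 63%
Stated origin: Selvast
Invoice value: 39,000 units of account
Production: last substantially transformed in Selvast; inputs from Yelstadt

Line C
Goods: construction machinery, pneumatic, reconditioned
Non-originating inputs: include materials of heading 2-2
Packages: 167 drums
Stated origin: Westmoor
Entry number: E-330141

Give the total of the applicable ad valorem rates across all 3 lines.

27%

Line A: textile-working → 2-3; hand-operated → 2-3-3; reconditioned → 2-3-3-2. Scheduled 19%. No special measure applies. → 19%.
Line B: textile-working → 2-3; hand-operated → 2-3-3; as parts → 2-3-3-1. Scheduled 4%. Selvast agreement on 2-3-3-2: 2-3-3-1 not covered; Selvast agreement on 2-2-3: 2-3-3-1 not covered. → 4%.
Line C: construction → 2-2; pneumatic → 2-2-3; reconditioned → 2-2-3-2. Scheduled 4%. Westmoor agreement on 2-2: CTH not met. → 4%.
Sum: 19% + 4% + 4% = 27%.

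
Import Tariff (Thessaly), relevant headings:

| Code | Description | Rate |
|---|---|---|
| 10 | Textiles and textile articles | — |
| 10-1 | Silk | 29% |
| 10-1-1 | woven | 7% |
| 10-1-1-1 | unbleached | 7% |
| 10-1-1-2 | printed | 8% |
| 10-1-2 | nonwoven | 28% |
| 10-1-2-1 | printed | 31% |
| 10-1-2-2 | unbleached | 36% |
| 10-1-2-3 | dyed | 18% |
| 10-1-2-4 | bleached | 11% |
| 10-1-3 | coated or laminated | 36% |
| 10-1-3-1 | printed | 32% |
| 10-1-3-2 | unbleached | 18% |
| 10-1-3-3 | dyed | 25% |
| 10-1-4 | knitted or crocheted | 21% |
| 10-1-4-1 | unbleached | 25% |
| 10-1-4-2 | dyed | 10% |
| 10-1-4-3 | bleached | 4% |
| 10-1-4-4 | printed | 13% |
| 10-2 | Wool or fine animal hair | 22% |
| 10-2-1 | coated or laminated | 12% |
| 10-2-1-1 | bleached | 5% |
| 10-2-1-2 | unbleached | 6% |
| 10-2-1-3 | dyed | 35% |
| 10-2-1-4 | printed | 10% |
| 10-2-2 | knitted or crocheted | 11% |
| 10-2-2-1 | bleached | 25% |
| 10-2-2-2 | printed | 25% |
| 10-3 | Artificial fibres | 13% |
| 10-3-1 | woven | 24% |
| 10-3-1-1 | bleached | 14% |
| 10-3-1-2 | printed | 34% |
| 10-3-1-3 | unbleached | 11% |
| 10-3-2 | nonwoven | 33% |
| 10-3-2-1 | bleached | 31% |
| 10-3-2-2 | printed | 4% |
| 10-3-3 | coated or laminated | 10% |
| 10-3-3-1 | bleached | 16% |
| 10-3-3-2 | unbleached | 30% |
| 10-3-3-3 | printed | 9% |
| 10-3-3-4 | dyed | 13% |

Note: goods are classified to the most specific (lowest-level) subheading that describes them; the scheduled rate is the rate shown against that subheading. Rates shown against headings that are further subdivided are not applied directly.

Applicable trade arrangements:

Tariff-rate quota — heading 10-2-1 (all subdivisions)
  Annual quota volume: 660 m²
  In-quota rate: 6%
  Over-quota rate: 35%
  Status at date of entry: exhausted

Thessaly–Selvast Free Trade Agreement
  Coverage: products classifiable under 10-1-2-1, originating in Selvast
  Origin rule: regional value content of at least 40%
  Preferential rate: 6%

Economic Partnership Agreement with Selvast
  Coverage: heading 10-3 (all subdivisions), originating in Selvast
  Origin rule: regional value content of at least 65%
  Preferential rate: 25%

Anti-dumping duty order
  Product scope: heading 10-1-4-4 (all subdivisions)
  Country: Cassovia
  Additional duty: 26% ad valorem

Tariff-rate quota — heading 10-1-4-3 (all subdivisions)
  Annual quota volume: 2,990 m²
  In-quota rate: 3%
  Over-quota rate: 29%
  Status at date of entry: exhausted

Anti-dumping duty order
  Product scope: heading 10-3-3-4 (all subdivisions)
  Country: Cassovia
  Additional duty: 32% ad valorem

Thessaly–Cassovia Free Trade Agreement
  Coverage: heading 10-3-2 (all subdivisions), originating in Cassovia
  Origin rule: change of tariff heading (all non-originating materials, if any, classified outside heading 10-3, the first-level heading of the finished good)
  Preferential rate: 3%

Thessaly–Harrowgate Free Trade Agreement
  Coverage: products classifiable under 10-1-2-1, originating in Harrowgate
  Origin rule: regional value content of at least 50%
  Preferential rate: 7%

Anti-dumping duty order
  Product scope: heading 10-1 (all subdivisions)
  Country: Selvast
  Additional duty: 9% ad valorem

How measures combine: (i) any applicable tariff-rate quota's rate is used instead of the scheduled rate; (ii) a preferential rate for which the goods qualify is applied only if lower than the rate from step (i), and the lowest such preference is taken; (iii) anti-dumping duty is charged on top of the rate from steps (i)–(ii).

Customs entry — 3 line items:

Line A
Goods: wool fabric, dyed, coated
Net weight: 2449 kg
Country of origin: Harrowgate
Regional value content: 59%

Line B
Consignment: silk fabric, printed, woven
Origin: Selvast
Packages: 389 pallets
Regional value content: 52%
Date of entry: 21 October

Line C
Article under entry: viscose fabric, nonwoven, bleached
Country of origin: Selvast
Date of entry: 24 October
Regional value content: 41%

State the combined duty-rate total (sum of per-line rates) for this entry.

Line A: wool → 10-2; coated → 10-2-1; dyed → 10-2-1-3. Scheduled 35%. quota on 10-2-1 exhausted → over-quota 35%; Harrowgate agreement on 10-1-2-1: 10-2-1-3 not covered. → 35%.
Line B: silk → 10-1; woven → 10-1-1; printed → 10-1-1-2. Scheduled 8%. Selvast agreement on 10-1-2-1: 10-1-1-2 not covered; Selvast agreement on 10-3: 10-1-1-2 not covered; anti-dumping (Selvast, 10-1): +9%; total 8% + 9% = 17%. → 17%.
Line C: viscose → 10-3; nonwoven → 10-3-2; bleached → 10-3-2-1. Scheduled 31%. Selvast agreement on 10-1-2-1: 10-3-2-1 not covered; Selvast agreement on 10-3: RVC < 65%. → 31%.
Sum: 35% + 17% + 31% = 83%.

83%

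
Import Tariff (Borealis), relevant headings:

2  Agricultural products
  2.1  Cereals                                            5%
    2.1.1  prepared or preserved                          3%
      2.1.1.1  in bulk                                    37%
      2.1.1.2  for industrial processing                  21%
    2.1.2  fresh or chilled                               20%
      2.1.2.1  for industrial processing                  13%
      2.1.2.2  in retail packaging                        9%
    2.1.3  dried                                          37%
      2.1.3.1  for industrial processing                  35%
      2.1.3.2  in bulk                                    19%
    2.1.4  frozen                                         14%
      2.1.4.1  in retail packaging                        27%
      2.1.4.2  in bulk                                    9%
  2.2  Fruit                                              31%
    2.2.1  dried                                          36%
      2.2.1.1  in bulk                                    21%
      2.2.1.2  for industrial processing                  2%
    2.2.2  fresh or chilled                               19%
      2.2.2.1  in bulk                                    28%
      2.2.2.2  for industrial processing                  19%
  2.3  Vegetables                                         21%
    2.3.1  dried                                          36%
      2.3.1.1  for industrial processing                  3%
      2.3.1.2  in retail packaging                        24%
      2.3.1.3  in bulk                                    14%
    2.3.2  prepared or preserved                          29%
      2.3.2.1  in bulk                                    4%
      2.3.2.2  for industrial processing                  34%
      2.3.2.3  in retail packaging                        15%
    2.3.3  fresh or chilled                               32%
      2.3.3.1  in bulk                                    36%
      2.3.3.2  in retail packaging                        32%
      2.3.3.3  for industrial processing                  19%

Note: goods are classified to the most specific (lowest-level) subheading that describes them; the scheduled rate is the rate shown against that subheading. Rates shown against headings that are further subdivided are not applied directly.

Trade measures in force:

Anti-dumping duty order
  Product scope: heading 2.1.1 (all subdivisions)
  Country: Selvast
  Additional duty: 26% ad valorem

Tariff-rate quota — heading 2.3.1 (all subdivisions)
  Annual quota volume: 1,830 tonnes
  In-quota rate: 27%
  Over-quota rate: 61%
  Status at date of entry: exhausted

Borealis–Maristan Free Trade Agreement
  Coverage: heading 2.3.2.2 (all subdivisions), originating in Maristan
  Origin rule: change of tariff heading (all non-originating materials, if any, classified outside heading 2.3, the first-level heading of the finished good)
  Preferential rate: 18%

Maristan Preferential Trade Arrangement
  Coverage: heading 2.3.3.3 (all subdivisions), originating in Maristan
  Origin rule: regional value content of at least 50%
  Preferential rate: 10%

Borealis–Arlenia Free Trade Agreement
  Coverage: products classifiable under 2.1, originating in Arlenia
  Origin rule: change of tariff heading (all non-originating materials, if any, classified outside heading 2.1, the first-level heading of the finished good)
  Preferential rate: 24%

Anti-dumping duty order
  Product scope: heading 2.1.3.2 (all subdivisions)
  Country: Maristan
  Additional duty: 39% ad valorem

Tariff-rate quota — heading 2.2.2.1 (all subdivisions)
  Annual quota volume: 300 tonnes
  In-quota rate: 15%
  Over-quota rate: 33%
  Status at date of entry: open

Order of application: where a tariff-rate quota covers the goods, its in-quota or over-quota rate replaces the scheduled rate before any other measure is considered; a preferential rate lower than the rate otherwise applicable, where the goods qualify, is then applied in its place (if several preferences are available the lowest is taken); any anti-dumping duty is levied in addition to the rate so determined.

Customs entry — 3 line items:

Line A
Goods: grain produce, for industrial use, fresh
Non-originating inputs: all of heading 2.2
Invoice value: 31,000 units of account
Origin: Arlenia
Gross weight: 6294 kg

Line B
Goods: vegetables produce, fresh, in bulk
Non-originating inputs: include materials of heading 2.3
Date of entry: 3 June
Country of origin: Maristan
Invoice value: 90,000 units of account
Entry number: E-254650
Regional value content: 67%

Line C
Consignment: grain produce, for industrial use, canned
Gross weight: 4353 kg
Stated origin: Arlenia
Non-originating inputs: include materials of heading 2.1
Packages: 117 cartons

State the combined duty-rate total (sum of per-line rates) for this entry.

70%

Line A: grain → 2.1; fresh → 2.1.2; for industrial use → 2.1.2.1. Scheduled 13%. Arlenia agreement on 2.1: CTH met → 24% available; preference 24% not lower than 13% → no reduction. → 13%.
Line B: vegetables → 2.3; fresh → 2.3.3; in bulk → 2.3.3.1. Scheduled 36%. Maristan agreement on 2.3.2.2: 2.3.3.1 not covered; Maristan agreement on 2.3.3.3: 2.3.3.1 not covered. → 36%.
Line C: grain → 2.1; canned → 2.1.1; for industrial use → 2.1.1.2. Scheduled 21%. Arlenia agreement on 2.1: CTH not met. → 21%.
Sum: 13% + 36% + 21% = 70%.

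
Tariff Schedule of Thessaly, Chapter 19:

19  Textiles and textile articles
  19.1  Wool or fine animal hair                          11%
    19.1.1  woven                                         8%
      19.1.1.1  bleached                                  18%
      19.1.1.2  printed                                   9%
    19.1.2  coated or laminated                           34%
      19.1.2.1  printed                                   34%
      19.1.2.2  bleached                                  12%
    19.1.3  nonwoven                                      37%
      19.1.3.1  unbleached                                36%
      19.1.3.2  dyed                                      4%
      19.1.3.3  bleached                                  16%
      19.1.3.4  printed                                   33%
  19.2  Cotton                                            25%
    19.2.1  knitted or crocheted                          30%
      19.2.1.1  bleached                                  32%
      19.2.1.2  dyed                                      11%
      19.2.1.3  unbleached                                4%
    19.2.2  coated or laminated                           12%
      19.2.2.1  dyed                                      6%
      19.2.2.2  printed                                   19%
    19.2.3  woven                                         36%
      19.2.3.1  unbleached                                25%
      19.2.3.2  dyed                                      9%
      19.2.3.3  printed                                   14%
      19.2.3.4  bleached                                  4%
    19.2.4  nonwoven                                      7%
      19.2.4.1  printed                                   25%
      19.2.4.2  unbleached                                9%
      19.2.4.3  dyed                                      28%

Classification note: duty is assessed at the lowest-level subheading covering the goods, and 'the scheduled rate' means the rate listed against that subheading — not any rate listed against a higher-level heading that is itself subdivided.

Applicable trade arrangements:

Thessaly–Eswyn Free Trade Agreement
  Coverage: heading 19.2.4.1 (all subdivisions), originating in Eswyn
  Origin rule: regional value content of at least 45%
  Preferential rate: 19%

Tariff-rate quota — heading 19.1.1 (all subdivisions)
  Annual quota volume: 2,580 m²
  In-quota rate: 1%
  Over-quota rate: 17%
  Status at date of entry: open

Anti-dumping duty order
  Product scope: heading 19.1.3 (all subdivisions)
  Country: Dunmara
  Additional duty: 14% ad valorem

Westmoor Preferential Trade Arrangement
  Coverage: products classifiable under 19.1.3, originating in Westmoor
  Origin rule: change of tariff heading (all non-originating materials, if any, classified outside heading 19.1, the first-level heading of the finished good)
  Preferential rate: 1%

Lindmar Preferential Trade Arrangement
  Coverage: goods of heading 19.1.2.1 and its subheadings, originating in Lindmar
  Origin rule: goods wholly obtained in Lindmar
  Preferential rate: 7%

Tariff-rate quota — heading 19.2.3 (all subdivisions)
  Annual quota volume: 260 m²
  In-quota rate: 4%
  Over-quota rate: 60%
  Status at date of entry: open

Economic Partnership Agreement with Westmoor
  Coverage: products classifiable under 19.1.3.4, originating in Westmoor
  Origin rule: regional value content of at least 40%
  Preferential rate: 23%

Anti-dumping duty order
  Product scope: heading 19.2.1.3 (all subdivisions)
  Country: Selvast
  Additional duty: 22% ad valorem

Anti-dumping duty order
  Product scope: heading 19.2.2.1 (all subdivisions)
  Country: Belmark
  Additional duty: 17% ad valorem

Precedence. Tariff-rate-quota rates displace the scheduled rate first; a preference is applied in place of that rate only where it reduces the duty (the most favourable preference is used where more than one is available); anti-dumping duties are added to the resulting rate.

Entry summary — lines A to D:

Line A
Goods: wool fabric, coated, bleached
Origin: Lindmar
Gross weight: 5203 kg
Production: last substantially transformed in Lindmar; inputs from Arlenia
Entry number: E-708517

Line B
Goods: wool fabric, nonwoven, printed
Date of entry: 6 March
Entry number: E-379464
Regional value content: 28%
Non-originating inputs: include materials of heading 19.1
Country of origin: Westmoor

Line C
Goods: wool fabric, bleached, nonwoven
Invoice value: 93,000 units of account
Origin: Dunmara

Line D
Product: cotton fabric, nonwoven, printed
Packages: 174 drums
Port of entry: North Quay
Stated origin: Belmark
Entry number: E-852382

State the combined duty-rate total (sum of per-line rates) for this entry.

100%

Line A: wool → 19.1; coated → 19.1.2; bleached → 19.1.2.2. Scheduled 12%. Lindmar agreement on 19.1.2.1: 19.1.2.2 not covered. → 12%.
Line B: wool → 19.1; nonwoven → 19.1.3; printed → 19.1.3.4. Scheduled 33%. Westmoor agreement on 19.1.3: CTH not met; Westmoor agreement on 19.1.3.4: RVC < 40%. → 33%.
Line C: wool → 19.1; nonwoven → 19.1.3; bleached → 19.1.3.3. Scheduled 16%. anti-dumping (Dunmara, 19.1.3): +14%; total 16% + 14% = 30%. → 30%.
Line D: cotton → 19.2; nonwoven → 19.2.4; printed → 19.2.4.1. Scheduled 25%. No special measure applies. → 25%.
Sum: 12% + 33% + 30% + 25% = 100%.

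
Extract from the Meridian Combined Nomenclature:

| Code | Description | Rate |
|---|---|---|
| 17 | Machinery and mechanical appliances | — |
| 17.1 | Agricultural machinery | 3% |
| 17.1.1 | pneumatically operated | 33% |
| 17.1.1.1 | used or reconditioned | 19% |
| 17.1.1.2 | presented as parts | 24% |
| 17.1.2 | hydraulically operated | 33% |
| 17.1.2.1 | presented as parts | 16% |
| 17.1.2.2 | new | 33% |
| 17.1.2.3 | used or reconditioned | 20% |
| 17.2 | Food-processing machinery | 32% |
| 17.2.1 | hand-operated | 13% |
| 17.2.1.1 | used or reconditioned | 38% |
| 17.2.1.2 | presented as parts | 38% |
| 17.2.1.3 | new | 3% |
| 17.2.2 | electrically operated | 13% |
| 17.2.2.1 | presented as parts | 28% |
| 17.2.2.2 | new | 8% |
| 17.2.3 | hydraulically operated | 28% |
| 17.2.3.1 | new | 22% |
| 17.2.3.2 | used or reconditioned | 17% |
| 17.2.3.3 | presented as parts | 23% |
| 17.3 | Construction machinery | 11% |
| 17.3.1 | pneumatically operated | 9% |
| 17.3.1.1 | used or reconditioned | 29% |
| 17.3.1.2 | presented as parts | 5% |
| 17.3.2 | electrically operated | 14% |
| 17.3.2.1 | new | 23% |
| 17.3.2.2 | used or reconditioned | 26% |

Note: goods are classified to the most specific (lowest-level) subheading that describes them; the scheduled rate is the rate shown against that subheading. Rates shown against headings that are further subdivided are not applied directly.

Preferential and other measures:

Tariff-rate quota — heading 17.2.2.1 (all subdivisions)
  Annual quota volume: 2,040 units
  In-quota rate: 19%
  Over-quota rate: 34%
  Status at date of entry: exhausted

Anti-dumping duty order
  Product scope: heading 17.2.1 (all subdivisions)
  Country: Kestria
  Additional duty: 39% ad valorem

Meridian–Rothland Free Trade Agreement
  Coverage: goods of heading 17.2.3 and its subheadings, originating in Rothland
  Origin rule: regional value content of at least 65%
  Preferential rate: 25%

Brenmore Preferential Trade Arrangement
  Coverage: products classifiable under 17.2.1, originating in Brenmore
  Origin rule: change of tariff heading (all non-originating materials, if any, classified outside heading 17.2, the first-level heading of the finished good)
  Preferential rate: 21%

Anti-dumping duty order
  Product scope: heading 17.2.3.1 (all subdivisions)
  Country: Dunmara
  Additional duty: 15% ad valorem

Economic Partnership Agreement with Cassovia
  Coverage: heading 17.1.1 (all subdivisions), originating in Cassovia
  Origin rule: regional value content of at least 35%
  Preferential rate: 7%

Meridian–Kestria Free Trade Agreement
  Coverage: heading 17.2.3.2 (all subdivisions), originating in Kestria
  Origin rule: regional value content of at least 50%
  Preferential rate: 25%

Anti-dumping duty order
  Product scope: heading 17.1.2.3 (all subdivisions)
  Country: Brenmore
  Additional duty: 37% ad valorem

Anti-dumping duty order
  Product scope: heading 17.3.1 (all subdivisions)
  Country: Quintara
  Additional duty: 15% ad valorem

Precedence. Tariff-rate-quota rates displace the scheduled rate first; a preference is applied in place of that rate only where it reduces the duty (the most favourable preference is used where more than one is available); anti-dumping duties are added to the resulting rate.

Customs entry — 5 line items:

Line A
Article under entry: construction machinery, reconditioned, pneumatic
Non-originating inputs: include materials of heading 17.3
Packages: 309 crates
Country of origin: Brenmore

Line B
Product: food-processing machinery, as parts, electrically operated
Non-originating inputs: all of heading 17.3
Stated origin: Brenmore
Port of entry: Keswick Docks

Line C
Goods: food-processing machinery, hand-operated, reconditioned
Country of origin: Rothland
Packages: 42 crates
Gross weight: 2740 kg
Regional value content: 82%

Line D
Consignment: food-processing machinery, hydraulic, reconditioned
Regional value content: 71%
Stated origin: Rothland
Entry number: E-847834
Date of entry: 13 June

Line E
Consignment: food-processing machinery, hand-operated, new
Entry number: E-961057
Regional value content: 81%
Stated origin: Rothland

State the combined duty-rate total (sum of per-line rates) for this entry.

Line A: construction → 17.3; pneumatic → 17.3.1; reconditioned → 17.3.1.1. Scheduled 29%. Brenmore agreement on 17.2.1: 17.3.1.1 not covered. → 29%.
Line B: food-processing → 17.2; electrically operated → 17.2.2; as parts → 17.2.2.1. Scheduled 28%. quota on 17.2.2.1 exhausted → over-quota 34%; Brenmore agreement on 17.2.1: 17.2.2.1 not covered. → 34%.
Line C: food-processing → 17.2; hand-operated → 17.2.1; reconditioned → 17.2.1.1. Scheduled 38%. Rothland agreement on 17.2.3: 17.2.1.1 not covered. → 38%.
Line D: food-processing → 17.2; hydraulic → 17.2.3; reconditioned → 17.2.3.2. Scheduled 17%. Rothland agreement on 17.2.3: RVC ≥ 65% → 25% available; preference 25% not lower than 17% → no reduction. → 17%.
Line E: food-processing → 17.2; hand-operated → 17.2.1; new → 17.2.1.3. Scheduled 3%. Rothland agreement on 17.2.3: 17.2.1.3 not covered. → 3%.
Sum: 29% + 34% + 38% + 17% + 3% = 121%.

121%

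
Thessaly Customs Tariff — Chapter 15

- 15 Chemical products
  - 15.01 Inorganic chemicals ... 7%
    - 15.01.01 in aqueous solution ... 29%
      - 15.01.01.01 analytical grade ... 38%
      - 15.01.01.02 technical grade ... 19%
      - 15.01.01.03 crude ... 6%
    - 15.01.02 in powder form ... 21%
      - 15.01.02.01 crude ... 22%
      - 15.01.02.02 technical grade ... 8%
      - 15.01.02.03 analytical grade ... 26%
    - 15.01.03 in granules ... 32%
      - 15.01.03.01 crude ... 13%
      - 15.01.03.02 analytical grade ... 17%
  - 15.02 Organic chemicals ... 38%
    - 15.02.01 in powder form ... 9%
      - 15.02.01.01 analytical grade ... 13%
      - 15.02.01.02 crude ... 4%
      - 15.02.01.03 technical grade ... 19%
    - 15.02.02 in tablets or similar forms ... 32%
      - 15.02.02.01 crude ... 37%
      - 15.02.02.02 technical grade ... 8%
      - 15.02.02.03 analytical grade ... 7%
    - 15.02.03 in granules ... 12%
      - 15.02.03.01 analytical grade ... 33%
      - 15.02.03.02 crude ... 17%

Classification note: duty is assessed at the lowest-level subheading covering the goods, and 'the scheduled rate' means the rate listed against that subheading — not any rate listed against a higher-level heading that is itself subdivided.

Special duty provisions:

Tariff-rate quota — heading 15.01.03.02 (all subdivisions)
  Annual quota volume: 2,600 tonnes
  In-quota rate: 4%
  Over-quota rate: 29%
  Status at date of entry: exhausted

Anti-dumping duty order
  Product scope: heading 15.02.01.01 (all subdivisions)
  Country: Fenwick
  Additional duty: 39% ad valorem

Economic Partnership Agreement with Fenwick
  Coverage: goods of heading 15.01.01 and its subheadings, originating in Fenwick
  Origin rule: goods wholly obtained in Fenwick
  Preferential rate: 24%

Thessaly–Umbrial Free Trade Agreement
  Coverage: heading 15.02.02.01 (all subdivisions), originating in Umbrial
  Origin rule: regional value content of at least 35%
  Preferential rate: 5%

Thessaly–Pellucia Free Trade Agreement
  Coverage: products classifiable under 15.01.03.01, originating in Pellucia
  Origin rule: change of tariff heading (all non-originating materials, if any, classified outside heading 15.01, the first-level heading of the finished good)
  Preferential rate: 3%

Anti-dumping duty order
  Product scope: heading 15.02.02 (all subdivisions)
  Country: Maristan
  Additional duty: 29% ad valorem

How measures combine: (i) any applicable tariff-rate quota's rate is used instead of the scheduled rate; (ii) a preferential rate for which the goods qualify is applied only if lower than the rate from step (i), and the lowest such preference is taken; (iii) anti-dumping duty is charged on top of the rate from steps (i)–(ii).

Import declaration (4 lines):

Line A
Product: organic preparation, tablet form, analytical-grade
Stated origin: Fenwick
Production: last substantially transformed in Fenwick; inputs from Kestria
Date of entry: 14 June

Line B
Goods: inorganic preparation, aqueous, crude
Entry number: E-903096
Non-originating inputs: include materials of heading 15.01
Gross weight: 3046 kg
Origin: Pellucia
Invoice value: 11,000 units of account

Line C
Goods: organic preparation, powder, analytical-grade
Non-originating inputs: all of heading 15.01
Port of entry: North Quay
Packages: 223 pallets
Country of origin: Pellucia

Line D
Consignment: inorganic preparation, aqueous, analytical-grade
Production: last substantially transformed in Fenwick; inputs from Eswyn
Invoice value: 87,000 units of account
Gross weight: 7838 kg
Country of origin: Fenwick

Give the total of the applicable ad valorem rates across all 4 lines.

Line A: organic → 15.02; tablet form → 15.02.02; analytical-grade → 15.02.02.03. Scheduled 7%. Fenwick agreement on 15.01.01: 15.02.02.03 not covered. → 7%.
Line B: inorganic → 15.01; aqueous → 15.01.01; crude → 15.01.01.03. Scheduled 6%. Pellucia agreement on 15.01.03.01: 15.01.01.03 not covered. → 6%.
Line C: organic → 15.02; powder → 15.02.01; analytical-grade → 15.02.01.01. Scheduled 13%. Pellucia agreement on 15.01.03.01: 15.02.01.01 not covered. → 13%.
Line D: inorganic → 15.01; aqueous → 15.01.01; analytical-grade → 15.01.01.01. Scheduled 38%. Fenwick agreement on 15.01.01: not wholly obtained. → 38%.
Sum: 7% + 6% + 13% + 38% = 64%.

64%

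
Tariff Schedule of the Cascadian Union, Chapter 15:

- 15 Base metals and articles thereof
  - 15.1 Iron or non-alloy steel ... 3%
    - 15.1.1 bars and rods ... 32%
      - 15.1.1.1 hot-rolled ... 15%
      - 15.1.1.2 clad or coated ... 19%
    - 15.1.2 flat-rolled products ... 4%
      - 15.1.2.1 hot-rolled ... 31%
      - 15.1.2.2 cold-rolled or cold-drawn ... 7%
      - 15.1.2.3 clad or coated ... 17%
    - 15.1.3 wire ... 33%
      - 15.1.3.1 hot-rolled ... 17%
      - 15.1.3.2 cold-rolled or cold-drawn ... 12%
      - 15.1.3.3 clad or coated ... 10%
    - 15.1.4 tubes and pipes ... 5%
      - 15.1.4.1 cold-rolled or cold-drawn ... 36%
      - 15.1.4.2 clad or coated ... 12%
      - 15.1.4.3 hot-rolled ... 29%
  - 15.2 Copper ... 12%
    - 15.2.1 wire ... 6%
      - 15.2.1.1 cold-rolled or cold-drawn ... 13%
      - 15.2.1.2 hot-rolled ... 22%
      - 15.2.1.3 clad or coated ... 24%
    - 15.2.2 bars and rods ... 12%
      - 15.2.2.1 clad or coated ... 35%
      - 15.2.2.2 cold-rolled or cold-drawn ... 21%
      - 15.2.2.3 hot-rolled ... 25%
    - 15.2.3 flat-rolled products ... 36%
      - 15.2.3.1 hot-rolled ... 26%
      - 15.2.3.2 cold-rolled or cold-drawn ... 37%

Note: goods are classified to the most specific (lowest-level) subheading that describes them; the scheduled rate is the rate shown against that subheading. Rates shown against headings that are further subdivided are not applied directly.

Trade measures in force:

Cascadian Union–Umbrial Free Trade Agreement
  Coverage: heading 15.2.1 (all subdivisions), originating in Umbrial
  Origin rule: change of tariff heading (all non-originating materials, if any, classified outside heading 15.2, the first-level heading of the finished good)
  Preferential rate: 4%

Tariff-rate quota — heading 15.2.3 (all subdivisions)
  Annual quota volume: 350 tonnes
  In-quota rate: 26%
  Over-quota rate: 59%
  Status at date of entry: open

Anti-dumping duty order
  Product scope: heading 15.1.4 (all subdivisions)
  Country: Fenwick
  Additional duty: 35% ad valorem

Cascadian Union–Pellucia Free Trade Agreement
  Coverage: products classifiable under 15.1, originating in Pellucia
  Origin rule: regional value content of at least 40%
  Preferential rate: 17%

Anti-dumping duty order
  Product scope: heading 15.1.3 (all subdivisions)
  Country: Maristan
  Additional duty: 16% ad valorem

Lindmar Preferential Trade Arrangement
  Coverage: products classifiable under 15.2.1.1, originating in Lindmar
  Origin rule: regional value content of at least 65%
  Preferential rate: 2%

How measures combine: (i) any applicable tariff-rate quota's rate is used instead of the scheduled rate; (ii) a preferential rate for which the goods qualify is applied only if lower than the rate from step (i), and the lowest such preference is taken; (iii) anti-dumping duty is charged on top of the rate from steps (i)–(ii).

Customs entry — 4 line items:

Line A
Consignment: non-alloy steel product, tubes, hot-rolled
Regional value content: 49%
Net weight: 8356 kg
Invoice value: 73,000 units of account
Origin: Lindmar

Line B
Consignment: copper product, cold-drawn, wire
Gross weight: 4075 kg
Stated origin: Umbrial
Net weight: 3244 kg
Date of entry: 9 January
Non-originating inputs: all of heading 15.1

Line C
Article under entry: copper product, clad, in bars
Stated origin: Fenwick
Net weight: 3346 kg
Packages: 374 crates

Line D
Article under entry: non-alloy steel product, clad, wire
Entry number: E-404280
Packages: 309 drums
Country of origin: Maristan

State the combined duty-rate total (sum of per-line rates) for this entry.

Line A: non-alloy steel → 15.1; tubes → 15.1.4; hot-rolled → 15.1.4.3. Scheduled 29%. Lindmar agreement on 15.2.1.1: 15.1.4.3 not covered. → 29%.
Line B: copper → 15.2; wire → 15.2.1; cold-drawn → 15.2.1.1. Scheduled 13%. Umbrial agreement on 15.2.1: CTH met → 4% available; preferential 4%. → 4%.
Line C: copper → 15.2; in bars → 15.2.2; clad → 15.2.2.1. Scheduled 35%. No special measure applies. → 35%.
Line D: non-alloy steel → 15.1; wire → 15.1.3; clad → 15.1.3.3. Scheduled 10%. anti-dumping (Maristan, 15.1.3): +16%; total 10% + 16% = 26%. → 26%.
Sum: 29% + 4% + 35% + 26% = 94%.

94%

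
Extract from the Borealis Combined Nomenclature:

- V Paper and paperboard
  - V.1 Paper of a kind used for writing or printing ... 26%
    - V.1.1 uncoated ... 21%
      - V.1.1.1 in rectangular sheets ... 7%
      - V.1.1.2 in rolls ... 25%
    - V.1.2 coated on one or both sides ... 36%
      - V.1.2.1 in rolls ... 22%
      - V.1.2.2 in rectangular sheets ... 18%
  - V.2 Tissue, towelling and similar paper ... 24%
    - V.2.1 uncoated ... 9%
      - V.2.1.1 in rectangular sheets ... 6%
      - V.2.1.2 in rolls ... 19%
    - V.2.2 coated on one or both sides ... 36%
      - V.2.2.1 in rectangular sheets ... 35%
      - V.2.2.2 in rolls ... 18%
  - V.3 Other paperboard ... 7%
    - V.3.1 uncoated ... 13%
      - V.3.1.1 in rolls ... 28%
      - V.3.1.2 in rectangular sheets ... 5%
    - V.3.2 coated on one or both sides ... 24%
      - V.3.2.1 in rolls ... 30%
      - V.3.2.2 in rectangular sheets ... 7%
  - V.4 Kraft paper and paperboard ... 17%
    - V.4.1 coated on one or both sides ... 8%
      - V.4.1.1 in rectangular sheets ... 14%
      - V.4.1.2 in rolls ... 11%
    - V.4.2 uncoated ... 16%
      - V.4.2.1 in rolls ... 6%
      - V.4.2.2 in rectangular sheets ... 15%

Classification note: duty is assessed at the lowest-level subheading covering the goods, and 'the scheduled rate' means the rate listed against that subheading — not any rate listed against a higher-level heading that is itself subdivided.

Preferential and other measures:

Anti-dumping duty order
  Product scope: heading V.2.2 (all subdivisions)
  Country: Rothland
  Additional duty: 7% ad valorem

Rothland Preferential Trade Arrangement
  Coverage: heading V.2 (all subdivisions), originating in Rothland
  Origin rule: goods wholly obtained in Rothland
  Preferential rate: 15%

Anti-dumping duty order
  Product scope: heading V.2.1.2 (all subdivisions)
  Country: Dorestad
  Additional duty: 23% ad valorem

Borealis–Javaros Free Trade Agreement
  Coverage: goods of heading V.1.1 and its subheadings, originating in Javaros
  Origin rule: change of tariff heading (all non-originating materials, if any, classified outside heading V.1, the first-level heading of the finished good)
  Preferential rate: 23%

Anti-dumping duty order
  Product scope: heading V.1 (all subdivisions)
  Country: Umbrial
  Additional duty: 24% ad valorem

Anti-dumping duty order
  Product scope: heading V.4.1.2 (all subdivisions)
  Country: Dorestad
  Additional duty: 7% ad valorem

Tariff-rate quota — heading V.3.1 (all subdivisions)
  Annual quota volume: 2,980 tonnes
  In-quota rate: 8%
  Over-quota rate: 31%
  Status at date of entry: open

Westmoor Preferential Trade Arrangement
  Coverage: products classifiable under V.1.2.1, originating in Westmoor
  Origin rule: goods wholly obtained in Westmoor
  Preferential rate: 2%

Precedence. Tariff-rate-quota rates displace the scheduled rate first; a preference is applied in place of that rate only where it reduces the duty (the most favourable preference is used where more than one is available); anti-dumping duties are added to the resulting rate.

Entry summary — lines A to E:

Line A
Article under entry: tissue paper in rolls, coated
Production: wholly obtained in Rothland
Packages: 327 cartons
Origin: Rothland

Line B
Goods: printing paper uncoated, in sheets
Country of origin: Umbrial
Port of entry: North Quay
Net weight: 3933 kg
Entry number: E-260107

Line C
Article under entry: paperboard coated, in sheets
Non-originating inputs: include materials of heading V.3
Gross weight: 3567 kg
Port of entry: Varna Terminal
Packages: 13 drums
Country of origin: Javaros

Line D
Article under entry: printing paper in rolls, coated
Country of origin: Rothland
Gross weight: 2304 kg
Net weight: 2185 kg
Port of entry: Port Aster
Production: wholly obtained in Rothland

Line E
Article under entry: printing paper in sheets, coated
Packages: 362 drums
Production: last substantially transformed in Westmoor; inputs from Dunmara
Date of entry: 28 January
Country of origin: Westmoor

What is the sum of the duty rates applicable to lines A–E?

Line A: tissue paper → V.2; coated → V.2.2; in rolls → V.2.2.2. Scheduled 18%. Rothland agreement on V.2: wholly obtained → 15% available; preferential 15%; anti-dumping (Rothland, V.2.2): +7%; total 15% + 7% = 22%. → 22%.
Line B: printing paper → V.1; uncoated → V.1.1; in sheets → V.1.1.1. Scheduled 7%. anti-dumping (Umbrial, V.1): +24%; total 7% + 24% = 31%. → 31%.
Line C: paperboard → V.3; coated → V.3.2; in sheets → V.3.2.2. Scheduled 7%. Javaros agreement on V.1.1: V.3.2.2 not covered. → 7%.
Line D: printing paper → V.1; coated → V.1.2; in rolls → V.1.2.1. Scheduled 22%. Rothland agreement on V.2: V.1.2.1 not covered. → 22%.
Line E: printing paper → V.1; coated → V.1.2; in sheets → V.1.2.2. Scheduled 18%. Westmoor agreement on V.1.2.1: V.1.2.2 not covered. → 18%.
Sum: 22% + 31% + 7% + 22% + 18% = 100%.

100%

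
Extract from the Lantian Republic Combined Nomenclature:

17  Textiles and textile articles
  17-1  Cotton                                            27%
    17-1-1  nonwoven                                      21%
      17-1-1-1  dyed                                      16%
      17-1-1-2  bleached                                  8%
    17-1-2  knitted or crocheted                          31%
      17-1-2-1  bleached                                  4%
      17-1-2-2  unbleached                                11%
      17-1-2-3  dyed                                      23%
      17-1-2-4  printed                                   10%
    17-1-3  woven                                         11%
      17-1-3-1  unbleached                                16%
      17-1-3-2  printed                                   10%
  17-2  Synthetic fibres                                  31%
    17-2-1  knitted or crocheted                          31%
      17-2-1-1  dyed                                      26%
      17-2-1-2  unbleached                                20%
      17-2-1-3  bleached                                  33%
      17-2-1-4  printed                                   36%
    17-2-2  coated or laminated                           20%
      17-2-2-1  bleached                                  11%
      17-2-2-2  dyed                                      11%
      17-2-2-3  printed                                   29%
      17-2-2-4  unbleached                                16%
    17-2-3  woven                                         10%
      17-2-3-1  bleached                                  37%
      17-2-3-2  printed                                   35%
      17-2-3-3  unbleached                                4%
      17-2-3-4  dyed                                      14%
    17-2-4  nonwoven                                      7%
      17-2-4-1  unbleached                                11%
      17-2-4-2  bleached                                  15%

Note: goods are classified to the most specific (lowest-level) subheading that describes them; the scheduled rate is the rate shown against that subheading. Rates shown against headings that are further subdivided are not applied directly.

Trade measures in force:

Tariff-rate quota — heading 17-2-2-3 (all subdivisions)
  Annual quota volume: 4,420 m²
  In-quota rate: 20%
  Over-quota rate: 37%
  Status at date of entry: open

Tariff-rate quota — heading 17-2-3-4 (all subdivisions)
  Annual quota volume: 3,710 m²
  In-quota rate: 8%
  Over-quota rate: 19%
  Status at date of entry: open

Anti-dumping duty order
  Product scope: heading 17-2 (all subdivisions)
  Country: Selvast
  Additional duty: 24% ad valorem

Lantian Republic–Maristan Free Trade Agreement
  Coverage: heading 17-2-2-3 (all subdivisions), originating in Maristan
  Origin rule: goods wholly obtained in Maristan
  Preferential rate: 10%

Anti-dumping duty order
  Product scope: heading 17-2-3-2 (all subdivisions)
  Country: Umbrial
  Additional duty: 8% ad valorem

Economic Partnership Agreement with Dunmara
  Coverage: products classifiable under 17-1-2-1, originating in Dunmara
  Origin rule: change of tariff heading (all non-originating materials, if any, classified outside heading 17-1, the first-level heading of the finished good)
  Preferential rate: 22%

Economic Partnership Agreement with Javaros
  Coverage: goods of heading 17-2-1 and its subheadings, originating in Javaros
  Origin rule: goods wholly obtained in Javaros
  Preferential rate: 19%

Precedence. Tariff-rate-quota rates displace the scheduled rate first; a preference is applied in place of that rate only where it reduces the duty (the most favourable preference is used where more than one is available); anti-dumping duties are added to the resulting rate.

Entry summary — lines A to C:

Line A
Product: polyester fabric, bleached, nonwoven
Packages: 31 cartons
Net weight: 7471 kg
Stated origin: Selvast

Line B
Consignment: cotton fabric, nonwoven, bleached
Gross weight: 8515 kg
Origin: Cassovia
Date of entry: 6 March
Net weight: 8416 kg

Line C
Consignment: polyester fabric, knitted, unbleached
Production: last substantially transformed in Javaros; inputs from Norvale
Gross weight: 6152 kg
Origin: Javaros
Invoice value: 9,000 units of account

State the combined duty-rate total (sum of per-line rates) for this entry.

67%

Line A: polyester → 17-2; nonwoven → 17-2-4; bleached → 17-2-4-2. Scheduled 15%. anti-dumping (Selvast, 17-2): +24%; total 15% + 24% = 39%. → 39%.
Line B: cotton → 17-1; nonwoven → 17-1-1; bleached → 17-1-1-2. Scheduled 8%. No special measure applies. → 8%.
Line C: polyester → 17-2; knitted → 17-2-1; unbleached → 17-2-1-2. Scheduled 20%. Javaros agreement on 17-2-1: not wholly obtained. → 20%.
Sum: 39% + 8% + 20% = 67%.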